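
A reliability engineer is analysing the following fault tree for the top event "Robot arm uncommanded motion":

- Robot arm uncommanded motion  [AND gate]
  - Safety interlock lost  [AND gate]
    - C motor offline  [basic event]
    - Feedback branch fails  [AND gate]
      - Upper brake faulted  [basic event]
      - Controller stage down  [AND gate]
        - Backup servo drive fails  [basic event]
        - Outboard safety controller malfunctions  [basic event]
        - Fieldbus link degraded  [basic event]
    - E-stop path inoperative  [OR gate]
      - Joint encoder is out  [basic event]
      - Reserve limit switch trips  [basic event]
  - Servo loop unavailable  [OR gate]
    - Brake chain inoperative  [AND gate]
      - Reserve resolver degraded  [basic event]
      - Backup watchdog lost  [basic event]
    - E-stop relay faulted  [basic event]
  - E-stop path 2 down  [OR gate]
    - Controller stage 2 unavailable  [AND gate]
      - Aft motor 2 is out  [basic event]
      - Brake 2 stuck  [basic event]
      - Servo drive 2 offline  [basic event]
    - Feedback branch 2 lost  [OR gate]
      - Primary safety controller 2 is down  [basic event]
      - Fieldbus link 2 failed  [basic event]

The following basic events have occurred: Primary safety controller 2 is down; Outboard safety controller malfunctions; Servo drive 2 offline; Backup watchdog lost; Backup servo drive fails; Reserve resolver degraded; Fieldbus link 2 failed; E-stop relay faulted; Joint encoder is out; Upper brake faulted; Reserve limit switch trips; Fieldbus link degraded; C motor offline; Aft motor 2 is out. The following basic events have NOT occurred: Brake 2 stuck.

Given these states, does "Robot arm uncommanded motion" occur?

Yes

Controller stage down [AND]: Backup servo drive fails=occurs, Outboard safety controller malfunctions=occurs, Fieldbus link degraded=occurs → all inputs occur → occurs.
Feedback branch fails [AND]: Upper brake faulted=occurs, Controller stage down=occurs → all inputs occur → occurs.
E-stop path inoperative [OR]: Joint encoder is out=occurs, Reserve limit switch trips=occurs → at least one input occurs → occurs.
Safety interlock lost [AND]: C motor offline=occurs, Feedback branch fails=occurs, E-stop path inoperative=occurs → all inputs occur → occurs.
Brake chain inoperative [AND]: Reserve resolver degraded=occurs, Backup watchdog lost=occurs → all inputs occur → occurs.
Servo loop unavailable [OR]: Brake chain inoperative=occurs, E-stop relay faulted=occurs → at least one input occurs → occurs.
Controller stage 2 unavailable [AND]: Aft motor 2 is out=occurs, Brake 2 stuck=not, Servo drive 2 offline=occurs → not all inputs occur → does not occur.
Feedback branch 2 lost [OR]: Primary safety controller 2 is down=occurs, Fieldbus link 2 failed=occurs → at least one input occurs → occurs.
E-stop path 2 down [OR]: Controller stage 2 unavailable=not, Feedback branch 2 lost=occurs → at least one input occurs → occurs.
Robot arm uncommanded motion [AND]: Safety interlock lost=occurs, Servo loop unavailable=occurs, E-stop path 2 down=occurs → all inputs occur → occurs.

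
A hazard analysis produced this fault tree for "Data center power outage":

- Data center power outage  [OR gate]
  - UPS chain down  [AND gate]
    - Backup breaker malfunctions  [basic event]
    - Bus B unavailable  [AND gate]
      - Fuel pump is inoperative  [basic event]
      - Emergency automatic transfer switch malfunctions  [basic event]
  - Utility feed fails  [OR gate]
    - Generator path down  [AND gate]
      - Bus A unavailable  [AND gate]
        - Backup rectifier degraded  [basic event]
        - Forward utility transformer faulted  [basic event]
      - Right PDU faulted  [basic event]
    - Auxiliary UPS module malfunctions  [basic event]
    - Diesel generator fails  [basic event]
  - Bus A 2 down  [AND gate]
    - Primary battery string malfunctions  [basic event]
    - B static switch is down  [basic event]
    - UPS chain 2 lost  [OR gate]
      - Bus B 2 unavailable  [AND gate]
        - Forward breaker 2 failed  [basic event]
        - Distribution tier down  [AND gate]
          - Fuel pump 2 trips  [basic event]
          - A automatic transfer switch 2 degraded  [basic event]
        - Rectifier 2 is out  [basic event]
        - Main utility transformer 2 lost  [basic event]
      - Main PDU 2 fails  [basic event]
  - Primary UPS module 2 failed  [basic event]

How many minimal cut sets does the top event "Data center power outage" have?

Bus B unavailable [AND]: one cut set from each child combined → 1 × 1 = 1 cut set(s).
UPS chain down [AND]: one cut set from each child combined → 1 × 1 = 1 cut set(s).
Bus A unavailable [AND]: one cut set from each child combined → 1 × 1 = 1 cut set(s).
Generator path down [AND]: one cut set from each child combined → 1 × 1 = 1 cut set(s).
Utility feed fails [OR]: union of children's cut sets → 3 cut set(s).
Distribution tier down [AND]: one cut set from each child combined → 1 × 1 = 1 cut set(s).
Bus B 2 unavailable [AND]: one cut set from each child combined → 1 × 1 × 1 × 1 = 1 cut set(s).
UPS chain 2 lost [OR]: union of children's cut sets → 2 cut set(s).
Bus A 2 down [AND]: one cut set from each child combined → 1 × 1 × 2 = 2 cut set(s).
Data center power outage [OR]: union of children's cut sets → 7 cut set(s).
Minimal cut sets: {Backup breaker malfunctions, Emergency automatic transfer switch malfunctions, Fuel pump is inoperative}; {Backup rectifier degraded, Forward utility transformer faulted, Right PDU faulted}; {Auxiliary UPS module malfunctions}; {Diesel generator fails}; {A automatic transfer switch 2 degraded, B static switch is down, Forward breaker 2 failed, Fuel pump 2 trips, Main utility transformer 2 lost, Primary battery string malfunctions, Rectifier 2 is out}; {B static switch is down, Main PDU 2 fails, Primary battery string malfunctions}; {Primary UPS module 2 failed}.

7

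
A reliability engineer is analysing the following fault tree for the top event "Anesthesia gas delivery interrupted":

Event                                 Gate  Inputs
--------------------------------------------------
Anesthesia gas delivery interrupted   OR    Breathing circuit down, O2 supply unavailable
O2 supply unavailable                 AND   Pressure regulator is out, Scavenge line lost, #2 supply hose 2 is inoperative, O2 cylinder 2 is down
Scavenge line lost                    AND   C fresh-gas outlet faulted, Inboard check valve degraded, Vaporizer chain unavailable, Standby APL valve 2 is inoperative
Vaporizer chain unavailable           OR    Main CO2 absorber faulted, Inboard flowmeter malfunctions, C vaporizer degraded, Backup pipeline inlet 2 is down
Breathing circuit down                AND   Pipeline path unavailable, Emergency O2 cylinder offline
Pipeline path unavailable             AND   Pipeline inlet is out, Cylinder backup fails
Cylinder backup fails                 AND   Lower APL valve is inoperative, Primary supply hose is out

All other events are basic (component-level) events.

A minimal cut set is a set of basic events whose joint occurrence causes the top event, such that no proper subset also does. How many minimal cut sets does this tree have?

5

Cylinder backup fails [AND]: one cut set from each child combined → 1 × 1 = 1 cut set(s).
Pipeline path unavailable [AND]: one cut set from each child combined → 1 × 1 = 1 cut set(s).
Breathing circuit down [AND]: one cut set from each child combined → 1 × 1 = 1 cut set(s).
Vaporizer chain unavailable [OR]: union of children's cut sets → 4 cut set(s).
Scavenge line lost [AND]: one cut set from each child combined → 1 × 1 × 4 × 1 = 4 cut set(s).
O2 supply unavailable [AND]: one cut set from each child combined → 1 × 4 × 1 × 1 = 4 cut set(s).
Anesthesia gas delivery interrupted [OR]: union of children's cut sets → 5 cut set(s).
Minimal cut sets: {Emergency O2 cylinder offline, Lower APL valve is inoperative, Pipeline inlet is out, Primary supply hose is out}; {#2 supply hose 2 is inoperative, C fresh-gas outlet faulted, Inboard check valve degraded, Main CO2 absorber faulted, O2 cylinder 2 is down, Pressure regulator is out, Standby APL valve 2 is inoperative}; {#2 supply hose 2 is inoperative, C fresh-gas outlet faulted, Inboard check valve degraded, Inboard flowmeter malfunctions, O2 cylinder 2 is down, Pressure regulator is out, Standby APL valve 2 is inoperative}; {#2 supply hose 2 is inoperative, C fresh-gas outlet faulted, C vaporizer degraded, Inboard check valve degraded, O2 cylinder 2 is down, Pressure regulator is out, Standby APL valve 2 is inoperative}; {#2 supply hose 2 is inoperative, Backup pipeline inlet 2 is down, C fresh-gas outlet faulted, Inboard check valve degraded, O2 cylinder 2 is down, Pressure regulator is out, Standby APL valve 2 is inoperative}.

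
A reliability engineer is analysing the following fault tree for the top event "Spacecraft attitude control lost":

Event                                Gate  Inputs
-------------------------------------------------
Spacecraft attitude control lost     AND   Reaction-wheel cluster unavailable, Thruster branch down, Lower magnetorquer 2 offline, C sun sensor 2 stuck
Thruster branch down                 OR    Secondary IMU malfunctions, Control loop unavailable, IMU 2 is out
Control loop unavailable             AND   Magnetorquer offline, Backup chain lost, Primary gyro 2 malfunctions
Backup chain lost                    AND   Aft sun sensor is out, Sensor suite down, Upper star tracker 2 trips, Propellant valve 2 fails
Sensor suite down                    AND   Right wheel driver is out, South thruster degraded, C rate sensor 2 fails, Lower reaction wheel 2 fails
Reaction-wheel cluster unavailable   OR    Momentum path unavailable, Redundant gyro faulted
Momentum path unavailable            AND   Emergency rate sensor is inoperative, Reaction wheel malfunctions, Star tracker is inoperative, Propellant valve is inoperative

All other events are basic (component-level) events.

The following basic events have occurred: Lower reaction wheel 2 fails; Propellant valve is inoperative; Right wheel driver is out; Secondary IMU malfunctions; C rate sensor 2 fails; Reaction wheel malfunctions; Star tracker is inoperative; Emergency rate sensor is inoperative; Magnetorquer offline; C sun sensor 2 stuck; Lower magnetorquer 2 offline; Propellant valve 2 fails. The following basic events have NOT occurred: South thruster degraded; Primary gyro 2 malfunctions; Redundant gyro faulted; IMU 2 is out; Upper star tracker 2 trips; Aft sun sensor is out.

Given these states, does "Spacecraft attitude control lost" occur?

Yes

Momentum path unavailable [AND]: Emergency rate sensor is inoperative=occurs, Reaction wheel malfunctions=occurs, Star tracker is inoperative=occurs, Propellant valve is inoperative=occurs → all inputs occur → occurs.
Reaction-wheel cluster unavailable [OR]: Momentum path unavailable=occurs, Redundant gyro faulted=not → at least one input occurs → occurs.
Sensor suite down [AND]: Right wheel driver is out=occurs, South thruster degraded=not, C rate sensor 2 fails=occurs, Lower reaction wheel 2 fails=occurs → not all inputs occur → does not occur.
Backup chain lost [AND]: Aft sun sensor is out=not, Sensor suite down=not, Upper star tracker 2 trips=not, Propellant valve 2 fails=occurs → not all inputs occur → does not occur.
Control loop unavailable [AND]: Magnetorquer offline=occurs, Backup chain lost=not, Primary gyro 2 malfunctions=not → not all inputs occur → does not occur.
Thruster branch down [OR]: Secondary IMU malfunctions=occurs, Control loop unavailable=not, IMU 2 is out=not → at least one input occurs → occurs.
Spacecraft attitude control lost [AND]: Reaction-wheel cluster unavailable=occurs, Thruster branch down=occurs, Lower magnetorquer 2 offline=occurs, C sun sensor 2 stuck=occurs → all inputs occur → occurs.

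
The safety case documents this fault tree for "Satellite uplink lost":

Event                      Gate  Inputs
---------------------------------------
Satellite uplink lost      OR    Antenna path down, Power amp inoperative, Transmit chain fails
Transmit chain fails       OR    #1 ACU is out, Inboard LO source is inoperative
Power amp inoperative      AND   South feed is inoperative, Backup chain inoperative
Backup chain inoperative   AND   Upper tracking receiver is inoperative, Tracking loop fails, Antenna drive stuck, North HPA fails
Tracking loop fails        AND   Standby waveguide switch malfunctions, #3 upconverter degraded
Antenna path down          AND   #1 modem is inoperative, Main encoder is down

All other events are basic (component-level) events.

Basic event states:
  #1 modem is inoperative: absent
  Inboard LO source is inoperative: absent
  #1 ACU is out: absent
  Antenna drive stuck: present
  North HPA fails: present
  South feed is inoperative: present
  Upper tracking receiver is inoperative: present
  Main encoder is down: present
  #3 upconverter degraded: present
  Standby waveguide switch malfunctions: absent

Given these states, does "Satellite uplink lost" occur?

Antenna path down [AND]: #1 modem is inoperative=not, Main encoder is down=occurs → not all inputs occur → does not occur.
Tracking loop fails [AND]: Standby waveguide switch malfunctions=not, #3 upconverter degraded=occurs → not all inputs occur → does not occur.
Backup chain inoperative [AND]: Upper tracking receiver is inoperative=occurs, Tracking loop fails=not, Antenna drive stuck=occurs, North HPA fails=occurs → not all inputs occur → does not occur.
Power amp inoperative [AND]: South feed is inoperative=occurs, Backup chain inoperative=not → not all inputs occur → does not occur.
Transmit chain fails [OR]: #1 ACU is out=not, Inboard LO source is inoperative=not → no input occurs → does not occur.
Satellite uplink lost [OR]: Antenna path down=not, Power amp inoperative=not, Transmit chain fails=not → no input occurs → does not occur.

No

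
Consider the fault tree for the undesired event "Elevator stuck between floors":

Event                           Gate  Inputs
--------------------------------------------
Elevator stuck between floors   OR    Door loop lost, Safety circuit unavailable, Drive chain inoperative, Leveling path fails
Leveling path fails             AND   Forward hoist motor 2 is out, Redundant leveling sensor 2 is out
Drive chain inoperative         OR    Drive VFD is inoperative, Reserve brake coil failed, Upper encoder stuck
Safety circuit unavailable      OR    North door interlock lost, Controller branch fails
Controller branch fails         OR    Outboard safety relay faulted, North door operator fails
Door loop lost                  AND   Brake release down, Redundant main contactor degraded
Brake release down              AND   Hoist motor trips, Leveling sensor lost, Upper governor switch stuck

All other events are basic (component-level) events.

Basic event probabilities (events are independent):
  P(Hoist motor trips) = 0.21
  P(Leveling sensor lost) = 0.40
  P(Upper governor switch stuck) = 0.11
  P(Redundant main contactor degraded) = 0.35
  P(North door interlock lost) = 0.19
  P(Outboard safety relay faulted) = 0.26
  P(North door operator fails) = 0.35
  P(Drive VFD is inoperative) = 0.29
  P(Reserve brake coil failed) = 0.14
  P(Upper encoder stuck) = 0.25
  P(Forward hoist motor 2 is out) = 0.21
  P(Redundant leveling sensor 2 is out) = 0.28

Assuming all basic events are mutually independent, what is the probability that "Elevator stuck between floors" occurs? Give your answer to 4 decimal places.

P(Brake release down) [AND] = 0.21 × 0.40 × 0.11 = 0.009240
P(Door loop lost) [AND] = 0.009240 × 0.35 = 0.003234
P(Controller branch fails) [OR] = 1 − (1−0.26) × (1−0.35) = 0.519000
P(Safety circuit unavailable) [OR] = 1 − (1−0.19) × (1−0.519000) = 0.610390
P(Drive chain inoperative) [OR] = 1 − (1−0.29) × (1−0.14) × (1−0.25) = 0.542050
P(Leveling path fails) [AND] = 0.21 × 0.28 = 0.058800
P(Elevator stuck between floors) [OR] = 1 − (1−0.003234) × (1−0.610390) × (1−0.542050) × (1−0.058800) = 0.832612
Rounded to 4 decimal places: P(Elevator stuck between floors) ≈ 0.8326.

0.8326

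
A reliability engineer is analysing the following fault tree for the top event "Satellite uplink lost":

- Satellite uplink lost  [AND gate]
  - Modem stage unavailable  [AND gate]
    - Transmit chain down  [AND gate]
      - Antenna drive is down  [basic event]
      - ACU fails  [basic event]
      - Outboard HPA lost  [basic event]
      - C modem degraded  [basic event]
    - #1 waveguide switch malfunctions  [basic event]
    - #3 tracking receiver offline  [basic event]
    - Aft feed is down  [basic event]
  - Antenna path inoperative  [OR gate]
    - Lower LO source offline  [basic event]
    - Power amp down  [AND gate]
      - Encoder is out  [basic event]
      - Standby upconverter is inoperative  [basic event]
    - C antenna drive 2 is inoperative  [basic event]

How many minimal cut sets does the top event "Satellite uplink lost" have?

Transmit chain down [AND]: one cut set from each child combined → 1 × 1 × 1 × 1 = 1 cut set(s).
Modem stage unavailable [AND]: one cut set from each child combined → 1 × 1 × 1 × 1 = 1 cut set(s).
Power amp down [AND]: one cut set from each child combined → 1 × 1 = 1 cut set(s).
Antenna path inoperative [OR]: union of children's cut sets → 3 cut set(s).
Satellite uplink lost [AND]: one cut set from each child combined → 1 × 3 = 3 cut set(s).
Minimal cut sets: {#1 waveguide switch malfunctions, #3 tracking receiver offline, ACU fails, Aft feed is down, Antenna drive is down, C modem degraded, Lower LO source offline, Outboard HPA lost}; {#1 waveguide switch malfunctions, #3 tracking receiver offline, ACU fails, Aft feed is down, Antenna drive is down, C modem degraded, Encoder is out, Outboard HPA lost, Standby upconverter is inoperative}; {#1 waveguide switch malfunctions, #3 tracking receiver offline, ACU fails, Aft feed is down, Antenna drive is down, C antenna drive 2 is inoperative, C modem degraded, Outboard HPA lost}.

3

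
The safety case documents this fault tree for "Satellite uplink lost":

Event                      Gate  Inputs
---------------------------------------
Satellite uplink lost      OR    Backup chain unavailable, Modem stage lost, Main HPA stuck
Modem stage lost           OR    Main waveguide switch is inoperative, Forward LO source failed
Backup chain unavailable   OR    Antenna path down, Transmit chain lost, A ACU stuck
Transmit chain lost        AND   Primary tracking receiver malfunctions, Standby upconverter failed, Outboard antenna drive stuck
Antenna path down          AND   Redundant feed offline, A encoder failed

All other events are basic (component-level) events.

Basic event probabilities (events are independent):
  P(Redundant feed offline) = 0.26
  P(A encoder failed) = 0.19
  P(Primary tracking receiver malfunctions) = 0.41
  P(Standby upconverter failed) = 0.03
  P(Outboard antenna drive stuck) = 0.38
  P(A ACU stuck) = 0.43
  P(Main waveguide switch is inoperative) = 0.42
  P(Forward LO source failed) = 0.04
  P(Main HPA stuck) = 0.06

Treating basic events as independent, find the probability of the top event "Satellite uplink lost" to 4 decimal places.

P(Antenna path down) [AND] = 0.26 × 0.19 = 0.049400
P(Transmit chain lost) [AND] = 0.41 × 0.03 × 0.38 = 0.004674
P(Backup chain unavailable) [OR] = 1 − (1−0.049400) × (1−0.004674) × (1−0.43) = 0.460691
P(Modem stage lost) [OR] = 1 − (1−0.42) × (1−0.04) = 0.443200
P(Satellite uplink lost) [OR] = 1 − (1−0.460691) × (1−0.443200) × (1−0.06) = 0.717730
Rounded to 4 decimal places: P(Satellite uplink lost) ≈ 0.7177.

0.7177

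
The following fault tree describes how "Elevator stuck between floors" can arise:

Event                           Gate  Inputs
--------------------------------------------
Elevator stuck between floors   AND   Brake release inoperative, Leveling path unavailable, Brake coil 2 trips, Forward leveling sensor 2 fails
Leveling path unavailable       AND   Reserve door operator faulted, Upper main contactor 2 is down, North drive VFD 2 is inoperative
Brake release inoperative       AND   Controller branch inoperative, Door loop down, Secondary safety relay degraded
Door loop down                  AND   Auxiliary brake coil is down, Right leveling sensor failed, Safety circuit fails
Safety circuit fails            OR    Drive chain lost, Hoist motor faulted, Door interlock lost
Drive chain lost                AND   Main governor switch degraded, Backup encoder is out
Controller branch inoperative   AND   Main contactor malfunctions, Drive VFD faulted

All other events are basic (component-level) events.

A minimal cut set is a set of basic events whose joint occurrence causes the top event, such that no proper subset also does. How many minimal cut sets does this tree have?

3

Controller branch inoperative [AND]: one cut set from each child combined → 1 × 1 = 1 cut set(s).
Drive chain lost [AND]: one cut set from each child combined → 1 × 1 = 1 cut set(s).
Safety circuit fails [OR]: union of children's cut sets → 3 cut set(s).
Door loop down [AND]: one cut set from each child combined → 1 × 1 × 3 = 3 cut set(s).
Brake release inoperative [AND]: one cut set from each child combined → 1 × 3 × 1 = 3 cut set(s).
Leveling path unavailable [AND]: one cut set from each child combined → 1 × 1 × 1 = 1 cut set(s).
Elevator stuck between floors [AND]: one cut set from each child combined → 3 × 1 × 1 × 1 = 3 cut set(s).
Minimal cut sets: {Auxiliary brake coil is down, Backup encoder is out, Brake coil 2 trips, Drive VFD faulted, Forward leveling sensor 2 fails, Main contactor malfunctions, Main governor switch degraded, North drive VFD 2 is inoperative, Reserve door operator faulted, Right leveling sensor failed, Secondary safety relay degraded, Upper main contactor 2 is down}; {Auxiliary brake coil is down, Brake coil 2 trips, Drive VFD faulted, Forward leveling sensor 2 fails, Hoist motor faulted, Main contactor malfunctions, North drive VFD 2 is inoperative, Reserve door operator faulted, Right leveling sensor failed, Secondary safety relay degraded, Upper main contactor 2 is down}; {Auxiliary brake coil is down, Brake coil 2 trips, Door interlock lost, Drive VFD faulted, Forward leveling sensor 2 fails, Main contactor malfunctions, North drive VFD 2 is inoperative, Reserve door operator faulted, Right leveling sensor failed, Secondary safety relay degraded, Upper main contactor 2 is down}.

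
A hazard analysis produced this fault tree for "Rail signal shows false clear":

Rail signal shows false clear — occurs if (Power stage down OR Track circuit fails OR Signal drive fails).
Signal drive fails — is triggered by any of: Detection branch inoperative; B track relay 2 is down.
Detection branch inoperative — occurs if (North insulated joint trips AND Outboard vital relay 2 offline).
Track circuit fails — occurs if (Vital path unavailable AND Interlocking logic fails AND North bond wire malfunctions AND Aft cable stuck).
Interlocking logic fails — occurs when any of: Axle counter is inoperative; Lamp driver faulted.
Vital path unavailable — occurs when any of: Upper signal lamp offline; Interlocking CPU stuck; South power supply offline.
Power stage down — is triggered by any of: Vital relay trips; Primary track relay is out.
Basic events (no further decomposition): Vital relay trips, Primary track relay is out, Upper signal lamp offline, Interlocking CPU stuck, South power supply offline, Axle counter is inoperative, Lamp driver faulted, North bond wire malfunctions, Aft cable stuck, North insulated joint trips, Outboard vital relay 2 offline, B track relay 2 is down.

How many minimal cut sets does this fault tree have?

Power stage down [OR]: union of children's cut sets → 2 cut set(s).
Vital path unavailable [OR]: union of children's cut sets → 3 cut set(s).
Interlocking logic fails [OR]: union of children's cut sets → 2 cut set(s).
Track circuit fails [AND]: one cut set from each child combined → 3 × 2 × 1 × 1 = 6 cut set(s).
Detection branch inoperative [AND]: one cut set from each child combined → 1 × 1 = 1 cut set(s).
Signal drive fails [OR]: union of children's cut sets → 2 cut set(s).
Rail signal shows false clear [OR]: union of children's cut sets → 10 cut set(s).
Minimal cut sets: {Vital relay trips}; {Primary track relay is out}; {Aft cable stuck, Axle counter is inoperative, North bond wire malfunctions, Upper signal lamp offline}; {Aft cable stuck, Lamp driver faulted, North bond wire malfunctions, Upper signal lamp offline}; {Aft cable stuck, Axle counter is inoperative, Interlocking CPU stuck, North bond wire malfunctions}; {Aft cable stuck, Interlocking CPU stuck, Lamp driver faulted, North bond wire malfunctions}; {Aft cable stuck, Axle counter is inoperative, North bond wire malfunctions, South power supply offline}; {Aft cable stuck, Lamp driver faulted, North bond wire malfunctions, South power supply offline}; {North insulated joint trips, Outboard vital relay 2 offline}; {B track relay 2 is down}.

10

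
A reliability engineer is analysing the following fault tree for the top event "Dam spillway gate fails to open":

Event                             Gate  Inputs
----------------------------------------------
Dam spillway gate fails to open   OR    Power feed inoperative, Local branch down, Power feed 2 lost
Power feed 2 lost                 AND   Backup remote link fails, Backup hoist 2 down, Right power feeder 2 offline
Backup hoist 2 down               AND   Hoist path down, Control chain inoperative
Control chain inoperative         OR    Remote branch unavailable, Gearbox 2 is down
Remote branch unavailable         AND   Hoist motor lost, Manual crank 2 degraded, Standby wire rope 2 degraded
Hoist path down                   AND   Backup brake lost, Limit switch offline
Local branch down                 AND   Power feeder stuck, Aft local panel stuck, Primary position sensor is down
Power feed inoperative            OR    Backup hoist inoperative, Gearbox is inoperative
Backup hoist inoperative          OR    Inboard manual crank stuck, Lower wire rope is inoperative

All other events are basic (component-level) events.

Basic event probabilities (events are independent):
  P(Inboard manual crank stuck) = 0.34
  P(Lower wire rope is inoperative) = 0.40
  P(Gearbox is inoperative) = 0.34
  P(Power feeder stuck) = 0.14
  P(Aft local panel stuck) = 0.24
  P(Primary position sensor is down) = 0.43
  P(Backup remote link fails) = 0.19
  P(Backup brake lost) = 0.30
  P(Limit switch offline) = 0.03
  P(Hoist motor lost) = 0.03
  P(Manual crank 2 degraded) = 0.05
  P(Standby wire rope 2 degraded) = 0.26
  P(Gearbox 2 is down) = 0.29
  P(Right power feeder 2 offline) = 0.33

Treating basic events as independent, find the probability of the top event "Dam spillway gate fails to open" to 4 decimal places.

0.7425

P(Backup hoist inoperative) [OR] = 1 − (1−0.34) × (1−0.40) = 0.604000
P(Power feed inoperative) [OR] = 1 − (1−0.604000) × (1−0.34) = 0.738640
P(Local branch down) [AND] = 0.14 × 0.24 × 0.43 = 0.014448
P(Hoist path down) [AND] = 0.30 × 0.03 = 0.009000
P(Remote branch unavailable) [AND] = 0.03 × 0.05 × 0.26 = 0.000390
P(Control chain inoperative) [OR] = 1 − (1−0.000390) × (1−0.29) = 0.290277
P(Backup hoist 2 down) [AND] = 0.009000 × 0.290277 = 0.002612
P(Power feed 2 lost) [AND] = 0.19 × 0.002612 × 0.33 = 0.000164
P(Dam spillway gate fails to open) [OR] = 1 − (1−0.738640) × (1−0.014448) × (1−0.000164) = 0.742458
Rounded to 4 decimal places: P(Dam spillway gate fails to open) ≈ 0.7425.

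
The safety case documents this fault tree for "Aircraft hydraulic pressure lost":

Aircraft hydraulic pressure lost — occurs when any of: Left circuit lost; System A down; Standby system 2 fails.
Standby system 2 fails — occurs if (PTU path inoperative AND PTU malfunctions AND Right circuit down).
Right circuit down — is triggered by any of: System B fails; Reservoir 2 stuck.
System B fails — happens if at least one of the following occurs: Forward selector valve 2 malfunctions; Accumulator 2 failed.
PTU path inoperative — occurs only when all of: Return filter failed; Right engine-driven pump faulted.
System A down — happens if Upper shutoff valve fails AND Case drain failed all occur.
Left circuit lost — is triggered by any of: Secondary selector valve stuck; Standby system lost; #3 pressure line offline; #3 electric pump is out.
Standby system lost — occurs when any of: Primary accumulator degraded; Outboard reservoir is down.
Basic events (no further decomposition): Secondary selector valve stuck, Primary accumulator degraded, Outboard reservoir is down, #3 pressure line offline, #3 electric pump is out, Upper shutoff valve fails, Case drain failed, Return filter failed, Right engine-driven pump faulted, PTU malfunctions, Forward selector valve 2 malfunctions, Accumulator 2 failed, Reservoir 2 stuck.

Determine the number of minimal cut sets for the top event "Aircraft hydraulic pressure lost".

9

Standby system lost [OR]: union of children's cut sets → 2 cut set(s).
Left circuit lost [OR]: union of children's cut sets → 5 cut set(s).
System A down [AND]: one cut set from each child combined → 1 × 1 = 1 cut set(s).
PTU path inoperative [AND]: one cut set from each child combined → 1 × 1 = 1 cut set(s).
System B fails [OR]: union of children's cut sets → 2 cut set(s).
Right circuit down [OR]: union of children's cut sets → 3 cut set(s).
Standby system 2 fails [AND]: one cut set from each child combined → 1 × 1 × 3 = 3 cut set(s).
Aircraft hydraulic pressure lost [OR]: union of children's cut sets → 9 cut set(s).
Minimal cut sets: {Secondary selector valve stuck}; {Primary accumulator degraded}; {Outboard reservoir is down}; {#3 pressure line offline}; {#3 electric pump is out}; {Case drain failed, Upper shutoff valve fails}; {Forward selector valve 2 malfunctions, PTU malfunctions, Return filter failed, Right engine-driven pump faulted}; {Accumulator 2 failed, PTU malfunctions, Return filter failed, Right engine-driven pump faulted}; {PTU malfunctions, Reservoir 2 stuck, Return filter failed, Right engine-driven pump faulted}.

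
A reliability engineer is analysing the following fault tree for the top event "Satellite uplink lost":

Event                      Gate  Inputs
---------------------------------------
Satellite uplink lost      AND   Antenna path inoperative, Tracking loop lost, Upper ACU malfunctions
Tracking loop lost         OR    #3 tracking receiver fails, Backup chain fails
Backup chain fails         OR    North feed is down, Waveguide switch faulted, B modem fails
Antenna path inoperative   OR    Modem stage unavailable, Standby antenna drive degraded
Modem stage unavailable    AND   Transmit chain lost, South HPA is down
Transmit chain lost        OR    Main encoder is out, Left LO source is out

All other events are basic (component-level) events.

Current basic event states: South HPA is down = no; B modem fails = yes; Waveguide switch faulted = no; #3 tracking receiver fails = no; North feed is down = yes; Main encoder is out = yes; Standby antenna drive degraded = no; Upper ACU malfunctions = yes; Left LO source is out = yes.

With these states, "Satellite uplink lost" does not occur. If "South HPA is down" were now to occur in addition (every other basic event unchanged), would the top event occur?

Counterfactual: set "South HPA is down" to occurred.
Transmit chain lost [OR]: Main encoder is out=occurs, Left LO source is out=occurs → at least one input occurs → occurs.
Modem stage unavailable [AND]: Transmit chain lost=occurs, South HPA is down=occurs → all inputs occur → occurs.
Antenna path inoperative [OR]: Modem stage unavailable=occurs, Standby antenna drive degraded=not → at least one input occurs → occurs.
Backup chain fails [OR]: North feed is down=occurs, Waveguide switch faulted=not, B modem fails=occurs → at least one input occurs → occurs.
Tracking loop lost [OR]: #3 tracking receiver fails=not, Backup chain fails=occurs → at least one input occurs → occurs.
Satellite uplink lost [AND]: Antenna path inoperative=occurs, Tracking loop lost=occurs, Upper ACU malfunctions=occurs → all inputs occur → occurs.

Yes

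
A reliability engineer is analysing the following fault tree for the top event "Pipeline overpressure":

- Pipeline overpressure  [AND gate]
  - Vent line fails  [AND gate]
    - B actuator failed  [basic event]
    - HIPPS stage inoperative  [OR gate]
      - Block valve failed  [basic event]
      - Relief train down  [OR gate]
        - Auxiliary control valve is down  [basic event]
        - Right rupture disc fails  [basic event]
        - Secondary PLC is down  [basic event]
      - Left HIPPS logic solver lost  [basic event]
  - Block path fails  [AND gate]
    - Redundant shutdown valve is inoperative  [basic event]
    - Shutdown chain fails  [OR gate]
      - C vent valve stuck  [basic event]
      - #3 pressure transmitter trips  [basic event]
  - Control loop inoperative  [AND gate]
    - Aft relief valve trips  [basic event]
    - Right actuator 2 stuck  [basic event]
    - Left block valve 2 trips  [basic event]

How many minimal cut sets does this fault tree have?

Relief train down [OR]: union of children's cut sets → 3 cut set(s).
HIPPS stage inoperative [OR]: union of children's cut sets → 5 cut set(s).
Vent line fails [AND]: one cut set from each child combined → 1 × 5 = 5 cut set(s).
Shutdown chain fails [OR]: union of children's cut sets → 2 cut set(s).
Block path fails [AND]: one cut set from each child combined → 1 × 2 = 2 cut set(s).
Control loop inoperative [AND]: one cut set from each child combined → 1 × 1 × 1 = 1 cut set(s).
Pipeline overpressure [AND]: one cut set from each child combined → 5 × 2 × 1 = 10 cut set(s).
Minimal cut sets: {Aft relief valve trips, B actuator failed, Block valve failed, C vent valve stuck, Left block valve 2 trips, Redundant shutdown valve is inoperative, Right actuator 2 stuck}; {#3 pressure transmitter trips, Aft relief valve trips, B actuator failed, Block valve failed, Left block valve 2 trips, Redundant shutdown valve is inoperative, Right actuator 2 stuck}; {Aft relief valve trips, Auxiliary control valve is down, B actuator failed, C vent valve stuck, Left block valve 2 trips, Redundant shutdown valve is inoperative, Right actuator 2 stuck}; {#3 pressure transmitter trips, Aft relief valve trips, Auxiliary control valve is down, B actuator failed, Left block valve 2 trips, Redundant shutdown valve is inoperative, Right actuator 2 stuck}; {Aft relief valve trips, B actuator failed, C vent valve stuck, Left block valve 2 trips, Redundant shutdown valve is inoperative, Right actuator 2 stuck, Right rupture disc fails}; {#3 pressure transmitter trips, Aft relief valve trips, B actuator failed, Left block valve 2 trips, Redundant shutdown valve is inoperative, Right actuator 2 stuck, Right rupture disc fails}; {Aft relief valve trips, B actuator failed, C vent valve stuck, Left block valve 2 trips, Redundant shutdown valve is inoperative, Right actuator 2 stuck, Secondary PLC is down}; {#3 pressure transmitter trips, Aft relief valve trips, B actuator failed, Left block valve 2 trips, Redundant shutdown valve is inoperative, Right actuator 2 stuck, Secondary PLC is down}; {Aft relief valve trips, B actuator failed, C vent valve stuck, Left HIPPS logic solver lost, Left block valve 2 trips, Redundant shutdown valve is inoperative, Right actuator 2 stuck}; {#3 pressure transmitter trips, Aft relief valve trips, B actuator failed, Left HIPPS logic solver lost, Left block valve 2 trips, Redundant shutdown valve is inoperative, Right actuator 2 stuck}.

10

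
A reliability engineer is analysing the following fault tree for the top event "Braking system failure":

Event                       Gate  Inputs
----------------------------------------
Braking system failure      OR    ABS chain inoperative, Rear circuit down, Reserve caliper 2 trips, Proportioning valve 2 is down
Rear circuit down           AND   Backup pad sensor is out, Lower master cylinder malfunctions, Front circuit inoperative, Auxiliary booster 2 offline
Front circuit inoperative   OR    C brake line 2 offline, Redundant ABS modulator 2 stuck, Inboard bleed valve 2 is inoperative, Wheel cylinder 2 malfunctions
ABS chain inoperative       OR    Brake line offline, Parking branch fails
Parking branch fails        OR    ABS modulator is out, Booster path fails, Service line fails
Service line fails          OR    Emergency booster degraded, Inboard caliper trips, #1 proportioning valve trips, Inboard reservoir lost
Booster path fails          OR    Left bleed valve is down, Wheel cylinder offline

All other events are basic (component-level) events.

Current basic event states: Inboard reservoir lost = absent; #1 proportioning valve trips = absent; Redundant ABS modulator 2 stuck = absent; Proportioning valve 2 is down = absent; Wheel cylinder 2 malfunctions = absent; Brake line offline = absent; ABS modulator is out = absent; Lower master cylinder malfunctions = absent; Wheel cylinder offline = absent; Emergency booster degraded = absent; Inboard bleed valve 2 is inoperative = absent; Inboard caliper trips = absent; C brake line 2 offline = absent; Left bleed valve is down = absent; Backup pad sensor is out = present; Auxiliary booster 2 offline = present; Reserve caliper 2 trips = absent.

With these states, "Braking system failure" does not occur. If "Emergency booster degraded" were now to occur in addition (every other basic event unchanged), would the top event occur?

Yes

Counterfactual: set "Emergency booster degraded" to occurred.
Booster path fails [OR]: Left bleed valve is down=not, Wheel cylinder offline=not → no input occurs → does not occur.
Service line fails [OR]: Emergency booster degraded=occurs, Inboard caliper trips=not, #1 proportioning valve trips=not, Inboard reservoir lost=not → at least one input occurs → occurs.
Parking branch fails [OR]: ABS modulator is out=not, Booster path fails=not, Service line fails=occurs → at least one input occurs → occurs.
ABS chain inoperative [OR]: Brake line offline=not, Parking branch fails=occurs → at least one input occurs → occurs.
Front circuit inoperative [OR]: C brake line 2 offline=not, Redundant ABS modulator 2 stuck=not, Inboard bleed valve 2 is inoperative=not, Wheel cylinder 2 malfunctions=not → no input occurs → does not occur.
Rear circuit down [AND]: Backup pad sensor is out=occurs, Lower master cylinder malfunctions=not, Front circuit inoperative=not, Auxiliary booster 2 offline=occurs → not all inputs occur → does not occur.
Braking system failure [OR]: ABS chain inoperative=occurs, Rear circuit down=not, Reserve caliper 2 trips=not, Proportioning valve 2 is down=not → at least one input occurs → occurs.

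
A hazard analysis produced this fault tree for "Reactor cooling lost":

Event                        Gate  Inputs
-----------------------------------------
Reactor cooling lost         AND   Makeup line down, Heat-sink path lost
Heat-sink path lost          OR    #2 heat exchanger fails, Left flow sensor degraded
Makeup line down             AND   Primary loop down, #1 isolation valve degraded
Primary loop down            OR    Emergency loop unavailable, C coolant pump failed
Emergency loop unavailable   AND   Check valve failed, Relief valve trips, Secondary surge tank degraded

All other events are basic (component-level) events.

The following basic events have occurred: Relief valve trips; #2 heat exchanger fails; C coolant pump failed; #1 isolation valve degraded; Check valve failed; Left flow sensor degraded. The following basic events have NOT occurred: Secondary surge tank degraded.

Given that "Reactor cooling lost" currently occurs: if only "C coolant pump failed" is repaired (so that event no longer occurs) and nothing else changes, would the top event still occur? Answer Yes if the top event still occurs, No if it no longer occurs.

Counterfactual: set "C coolant pump failed" to not occurred.
Emergency loop unavailable [AND]: Check valve failed=occurs, Relief valve trips=occurs, Secondary surge tank degraded=not → not all inputs occur → does not occur.
Primary loop down [OR]: Emergency loop unavailable=not, C coolant pump failed=not → no input occurs → does not occur.
Makeup line down [AND]: Primary loop down=not, #1 isolation valve degraded=occurs → not all inputs occur → does not occur.
Heat-sink path lost [OR]: #2 heat exchanger fails=occurs, Left flow sensor degraded=occurs → at least one input occurs → occurs.
Reactor cooling lost [AND]: Makeup line down=not, Heat-sink path lost=occurs → not all inputs occur → does not occur.

No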